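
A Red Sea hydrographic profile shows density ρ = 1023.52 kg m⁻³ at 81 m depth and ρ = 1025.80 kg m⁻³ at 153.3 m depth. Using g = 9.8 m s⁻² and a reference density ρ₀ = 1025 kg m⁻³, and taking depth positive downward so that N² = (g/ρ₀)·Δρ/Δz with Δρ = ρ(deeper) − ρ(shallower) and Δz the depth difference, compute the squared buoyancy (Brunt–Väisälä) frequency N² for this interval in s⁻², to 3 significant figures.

Δρ = 1025.80 − 1023.52 = 2.28 kg m⁻³ over Δz = 153.3 − 81 = 72.3 m.
N² = (9.8/1025) × (2.28/72.3) = 3.0151 × 10⁻⁴ s⁻² ≈ 3.02 × 10⁻⁴ s⁻².

3.02 × 10⁻⁴ s⁻²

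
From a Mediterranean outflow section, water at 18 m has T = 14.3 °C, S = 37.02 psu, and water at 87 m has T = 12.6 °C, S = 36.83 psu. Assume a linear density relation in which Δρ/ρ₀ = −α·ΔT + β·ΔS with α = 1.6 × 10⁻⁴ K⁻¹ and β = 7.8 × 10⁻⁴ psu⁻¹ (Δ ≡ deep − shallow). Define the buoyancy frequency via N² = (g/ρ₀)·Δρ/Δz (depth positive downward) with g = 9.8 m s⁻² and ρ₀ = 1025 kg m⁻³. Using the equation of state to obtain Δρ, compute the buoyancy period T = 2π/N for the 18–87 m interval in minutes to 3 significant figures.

25.0 min

ΔT = -1.7 K, ΔS = -0.19 psu (deep − shallow).
Δρ/ρ₀ = −αΔT + βΔS = 2.72 × 10⁻⁴ − 1.482 × 10⁻⁴ = 1.238 × 10⁻⁴, so Δρ ≈ 0.1269 kg m⁻³.
N² = (g/ρ₀)·Δρ/Δz = g·(Δρ/ρ₀)/Δz = 9.8 × 1.238 × 10⁻⁴ / 69 = 1.7583 × 10⁻⁵ s⁻².
N = √(1.7583 × 10⁻⁵) = 4.1932 × 10⁻³ rad s⁻¹ → T = 2π/N = 1.4984 × 10³ s = 24.973 min ≈ 25.0 min.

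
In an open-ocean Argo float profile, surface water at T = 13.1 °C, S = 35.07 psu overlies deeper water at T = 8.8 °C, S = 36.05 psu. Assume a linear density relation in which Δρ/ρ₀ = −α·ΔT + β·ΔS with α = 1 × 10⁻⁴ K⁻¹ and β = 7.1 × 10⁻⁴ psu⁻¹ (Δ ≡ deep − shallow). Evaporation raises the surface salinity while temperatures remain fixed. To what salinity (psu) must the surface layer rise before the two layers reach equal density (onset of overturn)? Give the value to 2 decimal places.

Neutral buoyancy requires −α(T_deep − T_surf) + β(S_deep − S_surf′) = 0.
S_surf′ = S_deep − (α/β)·ΔT = 36.05 − (1 × 10⁻⁴/7.1 × 10⁻⁴)·(-4.3) = 36.6556 psu.
Increase required: 36.6556 − 35.07 = 1.5856 psu.

36.66 psu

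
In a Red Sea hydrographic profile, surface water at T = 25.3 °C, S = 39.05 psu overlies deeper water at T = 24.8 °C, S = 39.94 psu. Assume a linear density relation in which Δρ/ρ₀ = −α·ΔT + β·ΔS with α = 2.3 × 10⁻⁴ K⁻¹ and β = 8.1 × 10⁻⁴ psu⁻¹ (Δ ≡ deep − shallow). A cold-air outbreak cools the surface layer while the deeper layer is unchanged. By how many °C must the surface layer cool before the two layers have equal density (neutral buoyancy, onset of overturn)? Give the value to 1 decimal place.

Neutral buoyancy requires Δρ = 0, i.e. −α(T_deep − T_surf′) + β(S_deep − S_surf) = 0.
T_surf′ = T_deep − (β/α)·ΔS = 24.8 − (8.1 × 10⁻⁴/2.3 × 10⁻⁴)·(+0.89) = 21.666 °C.
Cooling required: 25.3 − (21.666) = 3.634 °C.

3.6 °C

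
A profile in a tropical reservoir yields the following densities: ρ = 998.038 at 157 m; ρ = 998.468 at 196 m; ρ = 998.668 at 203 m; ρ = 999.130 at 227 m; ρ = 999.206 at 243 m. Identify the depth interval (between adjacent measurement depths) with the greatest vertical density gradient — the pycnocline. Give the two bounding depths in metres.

Compute the density gradient over each adjacent pair:
  157–196 m: Δρ/Δz = 0.430/39 = 0.011 kg m⁻⁴
  196–203 m: Δρ/Δz = 0.200/7 = 0.029 kg m⁻⁴
  203–227 m: Δρ/Δz = 0.462/24 = 0.019 kg m⁻⁴
  227–243 m: Δρ/Δz = 0.076/16 = 4.7 × 10⁻³ kg m⁻⁴
The largest gradient is in the 196–203 m interval — the pycnocline.

196–203 m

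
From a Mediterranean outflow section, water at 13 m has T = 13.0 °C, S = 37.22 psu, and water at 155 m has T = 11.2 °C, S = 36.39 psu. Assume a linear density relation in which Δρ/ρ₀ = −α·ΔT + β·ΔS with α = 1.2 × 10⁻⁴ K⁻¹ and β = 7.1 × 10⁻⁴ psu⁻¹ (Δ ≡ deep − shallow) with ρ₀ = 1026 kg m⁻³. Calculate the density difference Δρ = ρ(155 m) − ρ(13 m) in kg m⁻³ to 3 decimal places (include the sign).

-0.383 kg m⁻³

ΔT = -1.8 K, ΔS = -0.83 psu (deep − shallow).
Δρ/ρ₀ = −(1.2 × 10⁻⁴)(-1.8) + (7.1 × 10⁻⁴)(-0.83) = -3.733 × 10⁻⁴.
Δρ = 1026 × (-3.733 × 10⁻⁴) = -0.383 kg m⁻³.
Negative Δρ: lighter below, statically unstable.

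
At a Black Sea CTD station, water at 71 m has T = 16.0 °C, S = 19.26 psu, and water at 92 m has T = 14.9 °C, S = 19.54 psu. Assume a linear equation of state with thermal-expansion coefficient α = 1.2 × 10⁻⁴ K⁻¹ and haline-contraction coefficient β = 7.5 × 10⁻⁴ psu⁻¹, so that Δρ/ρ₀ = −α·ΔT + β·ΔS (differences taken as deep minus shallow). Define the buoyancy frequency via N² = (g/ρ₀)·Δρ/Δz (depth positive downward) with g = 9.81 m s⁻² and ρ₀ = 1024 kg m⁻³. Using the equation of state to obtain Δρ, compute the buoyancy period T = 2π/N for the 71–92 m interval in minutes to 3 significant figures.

ΔT = -1.1 K, ΔS = +0.28 psu (deep − shallow).
Δρ/ρ₀ = −αΔT + βΔS = 1.32 × 10⁻⁴ + 2.10 × 10⁻⁴ = 3.42 × 10⁻⁴, so Δρ ≈ 0.3502 kg m⁻³.
N² = (g/ρ₀)·Δρ/Δz = g·(Δρ/ρ₀)/Δz = 9.81 × 3.42 × 10⁻⁴ / 21 = 1.5976 × 10⁻⁴ s⁻².
N = √(1.5976 × 10⁻⁴) = 0.012640 rad s⁻¹ → T = 2π/N = 497.09 s = 8.2848 min ≈ 8.28 min.

8.28 min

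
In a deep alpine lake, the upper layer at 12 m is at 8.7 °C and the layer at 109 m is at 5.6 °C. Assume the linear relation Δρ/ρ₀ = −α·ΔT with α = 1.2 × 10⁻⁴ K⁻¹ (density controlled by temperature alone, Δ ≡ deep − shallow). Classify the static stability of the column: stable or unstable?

ΔT = 5.6 − 8.7 = -3.1 K, so Δρ/ρ₀ = −αΔT = 3.72 × 10⁻⁴.
Δρ/ρ₀ > 0, so Δρ > 0: deeper water is denser → statically stable.

stable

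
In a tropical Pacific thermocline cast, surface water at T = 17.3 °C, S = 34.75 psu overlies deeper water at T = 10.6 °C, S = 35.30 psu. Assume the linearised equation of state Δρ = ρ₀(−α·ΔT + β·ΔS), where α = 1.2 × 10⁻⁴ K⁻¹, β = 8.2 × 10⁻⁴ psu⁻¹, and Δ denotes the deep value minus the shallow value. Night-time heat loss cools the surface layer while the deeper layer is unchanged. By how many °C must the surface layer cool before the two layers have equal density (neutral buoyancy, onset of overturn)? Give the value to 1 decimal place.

10.5 °C

Neutral buoyancy requires Δρ = 0, i.e. −α(T_deep − T_surf′) + β(S_deep − S_surf) = 0.
T_surf′ = T_deep − (β/α)·ΔS = 10.6 − (8.2 × 10⁻⁴/1.2 × 10⁻⁴)·(+0.55) = 6.842 °C.
Cooling required: 17.3 − (6.842) = 10.458 °C.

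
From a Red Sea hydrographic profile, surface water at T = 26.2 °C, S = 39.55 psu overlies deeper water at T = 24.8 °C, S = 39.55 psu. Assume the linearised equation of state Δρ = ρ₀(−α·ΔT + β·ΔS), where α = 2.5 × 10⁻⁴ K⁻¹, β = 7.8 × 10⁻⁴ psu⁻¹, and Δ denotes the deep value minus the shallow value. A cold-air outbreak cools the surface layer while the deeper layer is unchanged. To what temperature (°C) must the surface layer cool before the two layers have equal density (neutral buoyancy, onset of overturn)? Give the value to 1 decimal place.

Neutral buoyancy requires Δρ = 0, i.e. −α(T_deep − T_surf′) + β(S_deep − S_surf) = 0.
T_surf′ = T_deep − (β/α)·ΔS = 24.8 − (7.8 × 10⁻⁴/2.5 × 10⁻⁴)·(+0.00) = 24.800 °C.
Cooling required: 26.2 − (24.800) = 1.400 °C.

24.8 °C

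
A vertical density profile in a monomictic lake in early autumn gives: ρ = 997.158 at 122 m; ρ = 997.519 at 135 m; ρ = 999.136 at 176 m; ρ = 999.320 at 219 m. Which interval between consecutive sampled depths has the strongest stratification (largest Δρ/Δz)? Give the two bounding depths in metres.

135–176 m

Compute the density gradient over each adjacent pair:
  122–135 m: Δρ/Δz = 0.361/13 = 0.028 kg m⁻⁴
  135–176 m: Δρ/Δz = 1.617/41 = 0.039 kg m⁻⁴
  176–219 m: Δρ/Δz = 0.184/43 = 4.3 × 10⁻³ kg m⁻⁴
The largest gradient is in the 135–176 m interval — the pycnocline.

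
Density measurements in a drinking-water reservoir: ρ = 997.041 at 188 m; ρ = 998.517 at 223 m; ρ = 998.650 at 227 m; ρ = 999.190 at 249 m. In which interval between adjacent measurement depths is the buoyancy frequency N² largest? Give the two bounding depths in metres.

Compute the density gradient over each adjacent pair:
  188–223 m: Δρ/Δz = 1.476/35 = 0.042 kg m⁻⁴
  223–227 m: Δρ/Δz = 0.133/4 = 0.033 kg m⁻⁴
  227–249 m: Δρ/Δz = 0.540/22 = 0.025 kg m⁻⁴
The largest gradient is in the 188–223 m interval — the pycnocline.

188–223 m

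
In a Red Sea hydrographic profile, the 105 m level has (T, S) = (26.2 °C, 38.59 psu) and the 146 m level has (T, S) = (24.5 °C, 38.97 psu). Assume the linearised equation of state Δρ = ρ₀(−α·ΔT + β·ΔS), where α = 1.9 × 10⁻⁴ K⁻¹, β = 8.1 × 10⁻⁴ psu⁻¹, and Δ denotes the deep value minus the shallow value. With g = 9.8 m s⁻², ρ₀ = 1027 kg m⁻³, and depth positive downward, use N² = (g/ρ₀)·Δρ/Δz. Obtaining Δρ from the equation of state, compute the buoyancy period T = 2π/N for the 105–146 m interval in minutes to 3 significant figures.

ΔT = -1.7 K, ΔS = +0.38 psu (deep − shallow).
Δρ/ρ₀ = −αΔT + βΔS = 3.23 × 10⁻⁴ + 3.078 × 10⁻⁴ = 6.308 × 10⁻⁴, so Δρ ≈ 0.6478 kg m⁻³.
N² = (g/ρ₀)·Δρ/Δz = g·(Δρ/ρ₀)/Δz = 9.8 × 6.308 × 10⁻⁴ / 41 = 1.5078 × 10⁻⁴ s⁻².
N = √(1.5078 × 10⁻⁴) = 0.012279 rad s⁻¹ → T = 2π/N = 511.70 s = 8.5283 min ≈ 8.53 min.

8.53 min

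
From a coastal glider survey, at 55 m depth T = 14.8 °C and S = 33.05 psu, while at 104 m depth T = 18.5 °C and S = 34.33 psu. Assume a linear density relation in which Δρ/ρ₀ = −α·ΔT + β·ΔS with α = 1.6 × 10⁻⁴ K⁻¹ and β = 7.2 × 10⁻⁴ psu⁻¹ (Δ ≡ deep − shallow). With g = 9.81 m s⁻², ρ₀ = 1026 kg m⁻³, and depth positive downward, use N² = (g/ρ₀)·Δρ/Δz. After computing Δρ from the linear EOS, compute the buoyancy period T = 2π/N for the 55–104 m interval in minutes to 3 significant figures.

ΔT = +3.7 K, ΔS = +1.28 psu (deep − shallow).
Δρ/ρ₀ = −αΔT + βΔS = -5.92 × 10⁻⁴ + 9.216 × 10⁻⁴ = 3.296 × 10⁻⁴, so Δρ ≈ 0.3382 kg m⁻³.
N² = (g/ρ₀)·Δρ/Δz = g·(Δρ/ρ₀)/Δz = 9.81 × 3.296 × 10⁻⁴ / 49 = 6.5987 × 10⁻⁵ s⁻².
N = √(6.5987 × 10⁻⁵) = 8.1232 × 10⁻³ rad s⁻¹ → T = 2π/N = 773.49 s = 12.892 min ≈ 12.9 min.

12.9 min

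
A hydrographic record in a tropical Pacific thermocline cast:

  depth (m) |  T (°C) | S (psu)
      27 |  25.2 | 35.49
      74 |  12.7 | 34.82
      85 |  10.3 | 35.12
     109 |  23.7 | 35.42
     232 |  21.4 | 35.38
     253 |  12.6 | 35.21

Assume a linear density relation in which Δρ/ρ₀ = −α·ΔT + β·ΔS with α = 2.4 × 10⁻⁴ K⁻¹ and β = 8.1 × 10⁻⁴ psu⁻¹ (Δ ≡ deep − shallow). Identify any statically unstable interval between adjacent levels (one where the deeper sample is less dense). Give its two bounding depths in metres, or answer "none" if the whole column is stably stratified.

Evaluate Δρ/ρ₀ = −αΔT + βΔS across each adjacent pair:
  27–74 m: −αΔT+βΔS = −(2.4 × 10⁻⁴)(-12.5)+(8.1 × 10⁻⁴)(-0.67) = 2.5 × 10⁻³ → stable
  74–85 m: −αΔT+βΔS = −(2.4 × 10⁻⁴)(-2.4)+(8.1 × 10⁻⁴)(+0.30) = 8.2 × 10⁻⁴ → stable
  85–109 m: −αΔT+βΔS = −(2.4 × 10⁻⁴)(+13.4)+(8.1 × 10⁻⁴)(+0.30) = -3.0 × 10⁻³ → UNSTABLE
  109–232 m: −αΔT+βΔS = −(2.4 × 10⁻⁴)(-2.3)+(8.1 × 10⁻⁴)(-0.04) = 5.2 × 10⁻⁴ → stable
  232–253 m: −αΔT+βΔS = −(2.4 × 10⁻⁴)(-8.8)+(8.1 × 10⁻⁴)(-0.17) = 2.0 × 10⁻³ → stable
The 85–109 m interval has Δρ < 0: lighter water underlies denser water.

85–109 m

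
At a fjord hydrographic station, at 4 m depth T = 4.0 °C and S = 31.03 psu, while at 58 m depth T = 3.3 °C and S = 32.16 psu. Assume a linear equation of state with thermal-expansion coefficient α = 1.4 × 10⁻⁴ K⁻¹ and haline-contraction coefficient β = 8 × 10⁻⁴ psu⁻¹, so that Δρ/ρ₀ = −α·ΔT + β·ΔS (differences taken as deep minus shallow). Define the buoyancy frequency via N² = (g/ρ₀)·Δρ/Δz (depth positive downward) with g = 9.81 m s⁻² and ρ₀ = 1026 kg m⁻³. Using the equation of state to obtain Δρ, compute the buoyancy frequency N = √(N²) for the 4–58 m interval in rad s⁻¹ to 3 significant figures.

ΔT = -0.7 K, ΔS = +1.13 psu (deep − shallow).
Δρ/ρ₀ = −αΔT + βΔS = 9.80 × 10⁻⁵ + 9.04 × 10⁻⁴ = 1.002 × 10⁻³, so Δρ ≈ 1.028 kg m⁻³.
N² = (g/ρ₀)·Δρ/Δz = g·(Δρ/ρ₀)/Δz = 9.81 × 1.002 × 10⁻³ / 54 = 1.8203 × 10⁻⁴ s⁻².
N = √(1.8203 × 10⁻⁴) = 0.013492 rad s⁻¹ ≈ 0.0135 rad s⁻¹.

0.0135 rad s⁻¹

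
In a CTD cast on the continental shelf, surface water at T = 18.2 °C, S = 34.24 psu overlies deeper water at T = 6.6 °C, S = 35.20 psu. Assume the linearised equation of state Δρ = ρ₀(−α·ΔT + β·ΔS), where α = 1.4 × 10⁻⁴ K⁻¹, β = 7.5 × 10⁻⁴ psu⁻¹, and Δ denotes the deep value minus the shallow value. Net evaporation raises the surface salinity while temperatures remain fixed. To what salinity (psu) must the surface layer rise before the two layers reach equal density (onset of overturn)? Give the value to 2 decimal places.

Neutral buoyancy requires −α(T_deep − T_surf) + β(S_deep − S_surf′) = 0.
S_surf′ = S_deep − (α/β)·ΔT = 35.20 − (1.4 × 10⁻⁴/7.5 × 10⁻⁴)·(-11.6) = 37.3653 psu.
Increase required: 37.3653 − 34.24 = 3.1253 psu.

37.37 psu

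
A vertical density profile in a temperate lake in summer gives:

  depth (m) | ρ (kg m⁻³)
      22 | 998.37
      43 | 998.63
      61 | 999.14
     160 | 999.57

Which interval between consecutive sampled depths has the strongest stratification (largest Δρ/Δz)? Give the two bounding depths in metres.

43–61 m

Compute the density gradient over each adjacent pair:
  22–43 m: Δρ/Δz = 0.26/21 = 0.012 kg m⁻⁴
  43–61 m: Δρ/Δz = 0.51/18 = 0.028 kg m⁻⁴
  61–160 m: Δρ/Δz = 0.43/99 = 4.3 × 10⁻³ kg m⁻⁴
The largest gradient is in the 43–61 m interval — the pycnocline.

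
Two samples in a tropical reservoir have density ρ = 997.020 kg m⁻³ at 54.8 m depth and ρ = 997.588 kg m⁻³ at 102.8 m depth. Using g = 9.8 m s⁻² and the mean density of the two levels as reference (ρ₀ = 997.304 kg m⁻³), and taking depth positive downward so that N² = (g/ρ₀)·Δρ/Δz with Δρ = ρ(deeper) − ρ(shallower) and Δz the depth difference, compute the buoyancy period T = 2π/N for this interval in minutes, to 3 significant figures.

9.71 min

Δρ = 997.588 − 997.020 = 0.568 kg m⁻³ over Δz = 102.8 − 54.8 = 48 m.
N² = (9.8/997.304) × (0.568/48) = 1.1628 × 10⁻⁴ s⁻².
N = √(1.1628 × 10⁻⁴) = 0.010783 rad s⁻¹, so T = 2π/N = 582.69 s = 9.7115 min ≈ 9.71 min.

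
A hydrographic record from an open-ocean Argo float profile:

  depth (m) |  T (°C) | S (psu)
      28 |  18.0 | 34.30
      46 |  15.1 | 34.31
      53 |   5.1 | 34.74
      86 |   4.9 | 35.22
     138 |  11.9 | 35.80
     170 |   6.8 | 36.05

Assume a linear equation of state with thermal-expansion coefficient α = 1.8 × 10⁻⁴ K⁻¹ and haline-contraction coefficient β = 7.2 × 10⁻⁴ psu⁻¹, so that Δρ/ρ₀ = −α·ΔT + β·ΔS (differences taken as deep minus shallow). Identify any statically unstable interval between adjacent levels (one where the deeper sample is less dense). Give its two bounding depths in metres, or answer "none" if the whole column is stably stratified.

86–138 m

Evaluate Δρ/ρ₀ = −αΔT + βΔS across each adjacent pair:
  28–46 m: −αΔT+βΔS = −(1.8 × 10⁻⁴)(-2.9)+(7.2 × 10⁻⁴)(+0.01) = 5.3 × 10⁻⁴ → stable
  46–53 m: −αΔT+βΔS = −(1.8 × 10⁻⁴)(-10.0)+(7.2 × 10⁻⁴)(+0.43) = 2.1 × 10⁻³ → stable
  53–86 m: −αΔT+βΔS = −(1.8 × 10⁻⁴)(-0.2)+(7.2 × 10⁻⁴)(+0.48) = 3.8 × 10⁻⁴ → stable
  86–138 m: −αΔT+βΔS = −(1.8 × 10⁻⁴)(+7.0)+(7.2 × 10⁻⁴)(+0.58) = -8.4 × 10⁻⁴ → UNSTABLE
  138–170 m: −αΔT+βΔS = −(1.8 × 10⁻⁴)(-5.1)+(7.2 × 10⁻⁴)(+0.25) = 1.1 × 10⁻³ → stable
The 86–138 m interval has Δρ < 0: lighter water underlies denser water.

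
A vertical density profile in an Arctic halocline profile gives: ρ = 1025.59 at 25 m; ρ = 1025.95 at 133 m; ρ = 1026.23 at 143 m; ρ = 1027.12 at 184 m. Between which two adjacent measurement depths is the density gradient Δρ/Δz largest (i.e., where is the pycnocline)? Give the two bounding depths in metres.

133–143 m

Compute the density gradient over each adjacent pair:
  25–133 m: Δρ/Δz = 0.36/108 = 3.3 × 10⁻³ kg m⁻⁴
  133–143 m: Δρ/Δz = 0.28/10 = 0.028 kg m⁻⁴
  143–184 m: Δρ/Δz = 0.89/41 = 0.022 kg m⁻⁴
The largest gradient is in the 133–143 m interval — the pycnocline.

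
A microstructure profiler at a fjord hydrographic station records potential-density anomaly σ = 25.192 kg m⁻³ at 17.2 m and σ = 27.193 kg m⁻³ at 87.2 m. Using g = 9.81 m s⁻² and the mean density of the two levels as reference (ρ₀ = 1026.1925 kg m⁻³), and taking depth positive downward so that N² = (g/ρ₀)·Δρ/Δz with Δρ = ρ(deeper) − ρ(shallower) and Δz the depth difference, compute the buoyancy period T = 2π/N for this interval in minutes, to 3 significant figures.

Δρ = 1027.193 − 1025.192 = 2.001 kg m⁻³ over Δz = 87.2 − 17.2 = 70 m.
N² = (9.81/1026.1925) × (2.001/70) = 2.7327 × 10⁻⁴ s⁻².
N = √(2.7327 × 10⁻⁴) = 0.016531 rad s⁻¹, so T = 2π/N = 380.09 s = 6.3348 min ≈ 6.33 min.

6.33 min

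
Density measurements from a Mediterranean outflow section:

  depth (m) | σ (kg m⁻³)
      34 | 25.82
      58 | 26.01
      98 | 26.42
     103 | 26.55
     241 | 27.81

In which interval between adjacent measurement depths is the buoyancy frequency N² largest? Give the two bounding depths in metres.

Compute the density gradient over each adjacent pair:
  34–58 m: Δρ/Δz = 0.19/24 = 7.9 × 10⁻³ kg m⁻⁴
  58–98 m: Δρ/Δz = 0.41/40 = 0.010 kg m⁻⁴
  98–103 m: Δρ/Δz = 0.13/5 = 0.026 kg m⁻⁴
  103–241 m: Δρ/Δz = 1.26/138 = 9.1 × 10⁻³ kg m⁻⁴
The largest gradient is in the 98–103 m interval — the pycnocline.

98–103 m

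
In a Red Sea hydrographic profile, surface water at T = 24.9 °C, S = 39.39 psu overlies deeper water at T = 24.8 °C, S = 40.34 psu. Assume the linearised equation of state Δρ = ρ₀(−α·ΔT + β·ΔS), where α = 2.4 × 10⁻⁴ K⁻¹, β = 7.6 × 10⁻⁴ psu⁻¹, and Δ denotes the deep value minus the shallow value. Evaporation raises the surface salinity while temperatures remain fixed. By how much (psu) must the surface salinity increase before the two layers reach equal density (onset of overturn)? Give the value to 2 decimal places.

Neutral buoyancy requires −α(T_deep − T_surf) + β(S_deep − S_surf′) = 0.
S_surf′ = S_deep − (α/β)·ΔT = 40.34 − (2.4 × 10⁻⁴/7.6 × 10⁻⁴)·(-0.1) = 40.3716 psu.
Increase required: 40.3716 − 39.39 = 0.9816 psu.

0.98 psu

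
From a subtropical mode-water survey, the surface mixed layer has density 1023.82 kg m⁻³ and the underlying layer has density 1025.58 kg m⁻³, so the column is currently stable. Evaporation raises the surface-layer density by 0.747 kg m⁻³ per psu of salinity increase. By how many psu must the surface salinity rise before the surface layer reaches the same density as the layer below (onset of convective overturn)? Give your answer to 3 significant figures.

Density deficit of the surface layer: 1025.58 − 1023.82 = 1.76 kg m⁻³.
Required change = 1.76 / 0.747 = 2.36 psu.

2.36 psu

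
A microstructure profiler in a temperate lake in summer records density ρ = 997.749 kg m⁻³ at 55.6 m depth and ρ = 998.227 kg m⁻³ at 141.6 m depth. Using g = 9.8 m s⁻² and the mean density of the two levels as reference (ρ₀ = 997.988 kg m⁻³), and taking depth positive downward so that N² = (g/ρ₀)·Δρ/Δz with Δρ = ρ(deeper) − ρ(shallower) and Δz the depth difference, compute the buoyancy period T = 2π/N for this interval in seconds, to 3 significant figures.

Δρ = 998.227 − 997.749 = 0.478 kg m⁻³ over Δz = 141.6 − 55.6 = 86 m.
N² = (9.8/997.988) × (0.478/86) = 5.4580 × 10⁻⁵ s⁻².
N = √(5.4580 × 10⁻⁵) = 7.3878 × 10⁻³ rad s⁻¹, so T = 2π/N = 850.48 s ≈ 850 s.

850 s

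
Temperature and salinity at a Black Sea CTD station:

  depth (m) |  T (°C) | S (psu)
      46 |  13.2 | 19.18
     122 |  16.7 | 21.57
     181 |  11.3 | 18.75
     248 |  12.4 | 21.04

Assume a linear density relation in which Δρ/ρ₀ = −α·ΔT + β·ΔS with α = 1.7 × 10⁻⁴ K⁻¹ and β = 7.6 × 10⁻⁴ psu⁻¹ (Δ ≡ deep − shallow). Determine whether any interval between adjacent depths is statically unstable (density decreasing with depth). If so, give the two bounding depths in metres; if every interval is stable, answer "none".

Evaluate Δρ/ρ₀ = −αΔT + βΔS across each adjacent pair:
  46–122 m: −αΔT+βΔS = −(1.7 × 10⁻⁴)(+3.5)+(7.6 × 10⁻⁴)(+2.39) = 1.2 × 10⁻³ → stable
  122–181 m: −αΔT+βΔS = −(1.7 × 10⁻⁴)(-5.4)+(7.6 × 10⁻⁴)(-2.82) = -1.2 × 10⁻³ → UNSTABLE
  181–248 m: −αΔT+βΔS = −(1.7 × 10⁻⁴)(+1.1)+(7.6 × 10⁻⁴)(+2.29) = 1.6 × 10⁻³ → stable
The 122–181 m interval has Δρ < 0: lighter water underlies denser water.

122–181 m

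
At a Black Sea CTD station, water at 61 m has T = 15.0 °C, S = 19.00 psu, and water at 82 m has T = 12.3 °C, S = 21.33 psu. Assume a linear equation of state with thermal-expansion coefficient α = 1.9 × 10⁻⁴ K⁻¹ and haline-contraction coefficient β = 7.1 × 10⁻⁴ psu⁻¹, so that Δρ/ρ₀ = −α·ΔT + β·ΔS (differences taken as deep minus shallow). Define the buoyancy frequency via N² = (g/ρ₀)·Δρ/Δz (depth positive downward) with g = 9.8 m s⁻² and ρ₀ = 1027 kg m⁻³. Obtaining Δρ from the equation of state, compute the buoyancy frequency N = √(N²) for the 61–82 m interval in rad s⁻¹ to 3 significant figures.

0.0318 rad s⁻¹

ΔT = -2.7 K, ΔS = +2.33 psu (deep − shallow).
Δρ/ρ₀ = −αΔT + βΔS = 5.13 × 10⁻⁴ + 1.6543 × 10⁻³ = 2.1673 × 10⁻³, so Δρ ≈ 2.226 kg m⁻³.
N² = (g/ρ₀)·Δρ/Δz = g·(Δρ/ρ₀)/Δz = 9.8 × 2.1673 × 10⁻³ / 21 = 1.0114 × 10⁻³ s⁻².
N = √(1.0114 × 10⁻³) = 0.031803 rad s⁻¹ ≈ 0.0318 rad s⁻¹.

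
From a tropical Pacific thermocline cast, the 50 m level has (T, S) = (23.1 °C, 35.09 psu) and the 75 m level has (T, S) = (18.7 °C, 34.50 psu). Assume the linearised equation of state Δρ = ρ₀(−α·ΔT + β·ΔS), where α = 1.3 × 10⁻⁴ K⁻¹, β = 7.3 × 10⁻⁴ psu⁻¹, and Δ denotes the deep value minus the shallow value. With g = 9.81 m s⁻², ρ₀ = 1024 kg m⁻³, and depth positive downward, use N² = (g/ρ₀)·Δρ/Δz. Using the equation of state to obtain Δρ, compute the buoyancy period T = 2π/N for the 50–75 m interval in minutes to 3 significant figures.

14.1 min

ΔT = -4.4 K, ΔS = -0.59 psu (deep − shallow).
Δρ/ρ₀ = −αΔT + βΔS = 5.72 × 10⁻⁴ − 4.307 × 10⁻⁴ = 1.413 × 10⁻⁴, so Δρ ≈ 0.1447 kg m⁻³.
N² = (g/ρ₀)·Δρ/Δz = g·(Δρ/ρ₀)/Δz = 9.81 × 1.413 × 10⁻⁴ / 25 = 5.5446 × 10⁻⁵ s⁻².
N = √(5.5446 × 10⁻⁵) = 7.4462 × 10⁻³ rad s⁻¹ → T = 2π/N = 843.81 s = 14.063 min ≈ 14.1 min.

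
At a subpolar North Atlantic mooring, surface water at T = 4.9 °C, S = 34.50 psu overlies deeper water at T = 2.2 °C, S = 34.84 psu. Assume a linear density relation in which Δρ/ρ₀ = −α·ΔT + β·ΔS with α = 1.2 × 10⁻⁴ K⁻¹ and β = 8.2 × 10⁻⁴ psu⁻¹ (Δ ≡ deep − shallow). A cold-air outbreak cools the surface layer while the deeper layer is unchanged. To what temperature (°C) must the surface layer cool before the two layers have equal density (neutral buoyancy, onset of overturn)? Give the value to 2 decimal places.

Neutral buoyancy requires Δρ = 0, i.e. −α(T_deep − T_surf′) + β(S_deep − S_surf) = 0.
T_surf′ = T_deep − (β/α)·ΔS = 2.2 − (8.2 × 10⁻⁴/1.2 × 10⁻⁴)·(+0.34) = -0.1233 °C.
Cooling required: 4.9 − (-0.1233) = 5.0233 °C.

-0.12 °C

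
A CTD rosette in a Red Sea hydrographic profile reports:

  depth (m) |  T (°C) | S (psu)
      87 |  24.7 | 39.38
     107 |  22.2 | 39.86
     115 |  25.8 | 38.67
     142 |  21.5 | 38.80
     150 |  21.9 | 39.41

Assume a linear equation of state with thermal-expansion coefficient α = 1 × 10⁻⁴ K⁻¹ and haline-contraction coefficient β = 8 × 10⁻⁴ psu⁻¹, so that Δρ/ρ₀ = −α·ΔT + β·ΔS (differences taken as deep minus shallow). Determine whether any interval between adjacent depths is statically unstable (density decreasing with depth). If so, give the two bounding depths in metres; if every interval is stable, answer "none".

Evaluate Δρ/ρ₀ = −αΔT + βΔS across each adjacent pair:
  87–107 m: −αΔT+βΔS = −(1 × 10⁻⁴)(-2.5)+(8 × 10⁻⁴)(+0.48) = 6.3 × 10⁻⁴ → stable
  107–115 m: −αΔT+βΔS = −(1 × 10⁻⁴)(+3.6)+(8 × 10⁻⁴)(-1.19) = -1.3 × 10⁻³ → UNSTABLE
  115–142 m: −αΔT+βΔS = −(1 × 10⁻⁴)(-4.3)+(8 × 10⁻⁴)(+0.13) = 5.3 × 10⁻⁴ → stable
  142–150 m: −αΔT+βΔS = −(1 × 10⁻⁴)(+0.4)+(8 × 10⁻⁴)(+0.61) = 4.5 × 10⁻⁴ → stable
The 107–115 m interval has Δρ < 0: lighter water underlies denser water.

107–115 m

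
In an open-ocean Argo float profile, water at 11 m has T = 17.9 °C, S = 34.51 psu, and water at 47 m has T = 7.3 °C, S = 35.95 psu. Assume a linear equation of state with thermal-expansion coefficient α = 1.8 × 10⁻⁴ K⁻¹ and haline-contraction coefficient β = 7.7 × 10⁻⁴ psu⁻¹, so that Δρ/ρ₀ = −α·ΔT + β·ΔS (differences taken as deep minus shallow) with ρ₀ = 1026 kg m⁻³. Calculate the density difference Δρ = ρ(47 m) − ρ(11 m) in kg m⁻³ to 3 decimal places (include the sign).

ΔT = -10.6 K, ΔS = +1.44 psu (deep − shallow).
Δρ/ρ₀ = −(1.8 × 10⁻⁴)(-10.6) + (7.7 × 10⁻⁴)(+1.44) = 3.0168 × 10⁻³.
Δρ = 1026 × (3.0168 × 10⁻³) = +3.095 kg m⁻³.
Positive Δρ: denser below, stable.

+3.095 kg m⁻³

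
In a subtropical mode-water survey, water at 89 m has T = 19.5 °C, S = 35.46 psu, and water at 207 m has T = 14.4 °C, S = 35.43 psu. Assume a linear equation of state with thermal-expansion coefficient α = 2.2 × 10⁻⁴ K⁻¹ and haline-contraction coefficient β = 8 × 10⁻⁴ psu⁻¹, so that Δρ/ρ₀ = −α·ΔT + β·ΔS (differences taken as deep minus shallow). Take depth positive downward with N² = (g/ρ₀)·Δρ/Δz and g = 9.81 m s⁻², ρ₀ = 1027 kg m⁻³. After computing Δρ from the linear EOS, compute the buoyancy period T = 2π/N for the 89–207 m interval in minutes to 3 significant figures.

11.0 min

ΔT = -5.1 K, ΔS = -0.03 psu (deep − shallow).
Δρ/ρ₀ = −αΔT + βΔS = 1.122 × 10⁻³ − 2.40 × 10⁻⁵ = 1.098 × 10⁻³, so Δρ ≈ 1.128 kg m⁻³.
N² = (g/ρ₀)·Δρ/Δz = g·(Δρ/ρ₀)/Δz = 9.81 × 1.098 × 10⁻³ / 118 = 9.1283 × 10⁻⁵ s⁻².
N = √(9.1283 × 10⁻⁵) = 9.5542 × 10⁻³ rad s⁻¹ → T = 2π/N = 657.64 s = 10.961 min ≈ 11.0 min.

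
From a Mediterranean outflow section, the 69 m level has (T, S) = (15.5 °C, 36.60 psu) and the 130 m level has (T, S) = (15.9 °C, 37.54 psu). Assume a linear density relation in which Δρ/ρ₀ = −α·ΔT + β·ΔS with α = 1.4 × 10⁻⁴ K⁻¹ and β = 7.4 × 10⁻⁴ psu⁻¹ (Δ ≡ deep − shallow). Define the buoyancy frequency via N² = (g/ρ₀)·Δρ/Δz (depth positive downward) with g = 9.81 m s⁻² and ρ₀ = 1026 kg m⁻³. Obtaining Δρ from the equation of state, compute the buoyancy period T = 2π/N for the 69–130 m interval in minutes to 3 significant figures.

10.3 min

ΔT = +0.4 K, ΔS = +0.94 psu (deep − shallow).
Δρ/ρ₀ = −αΔT + βΔS = -5.60 × 10⁻⁵ + 6.956 × 10⁻⁴ = 6.396 × 10⁻⁴, so Δρ ≈ 0.6562 kg m⁻³.
N² = (g/ρ₀)·Δρ/Δz = g·(Δρ/ρ₀)/Δz = 9.81 × 6.396 × 10⁻⁴ / 61 = 1.0286 × 10⁻⁴ s⁻².
N = √(1.0286 × 10⁻⁴) = 0.010142 rad s⁻¹ → T = 2π/N = 619.52 s = 10.325 min ≈ 10.3 min.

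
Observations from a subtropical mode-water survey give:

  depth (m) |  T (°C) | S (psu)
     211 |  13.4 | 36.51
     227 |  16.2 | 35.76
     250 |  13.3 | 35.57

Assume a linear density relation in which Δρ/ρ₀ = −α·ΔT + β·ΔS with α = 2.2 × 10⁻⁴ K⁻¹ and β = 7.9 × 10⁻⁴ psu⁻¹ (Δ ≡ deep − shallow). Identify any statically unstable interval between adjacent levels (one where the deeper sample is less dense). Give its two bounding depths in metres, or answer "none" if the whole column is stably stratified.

Evaluate Δρ/ρ₀ = −αΔT + βΔS across each adjacent pair:
  211–227 m: −αΔT+βΔS = −(2.2 × 10⁻⁴)(+2.8)+(7.9 × 10⁻⁴)(-0.75) = -1.2 × 10⁻³ → UNSTABLE
  227–250 m: −αΔT+βΔS = −(2.2 × 10⁻⁴)(-2.9)+(7.9 × 10⁻⁴)(-0.19) = 4.9 × 10⁻⁴ → stable
The 211–227 m interval has Δρ < 0: lighter water underlies denser water.

211–227 m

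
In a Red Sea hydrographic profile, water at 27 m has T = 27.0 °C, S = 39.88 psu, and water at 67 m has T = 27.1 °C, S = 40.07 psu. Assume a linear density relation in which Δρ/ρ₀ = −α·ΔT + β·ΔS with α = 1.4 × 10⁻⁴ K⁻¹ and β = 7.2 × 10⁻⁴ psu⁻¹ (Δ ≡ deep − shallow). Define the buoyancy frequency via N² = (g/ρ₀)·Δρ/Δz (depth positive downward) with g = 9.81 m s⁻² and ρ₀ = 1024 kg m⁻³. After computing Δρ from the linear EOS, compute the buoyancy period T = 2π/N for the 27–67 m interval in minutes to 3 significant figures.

19.1 min

ΔT = +0.1 K, ΔS = +0.19 psu (deep − shallow).
Δρ/ρ₀ = −αΔT + βΔS = -1.40 × 10⁻⁵ + 1.368 × 10⁻⁴ = 1.228 × 10⁻⁴, so Δρ ≈ 0.1257 kg m⁻³.
N² = (g/ρ₀)·Δρ/Δz = g·(Δρ/ρ₀)/Δz = 9.81 × 1.228 × 10⁻⁴ / 40 = 3.0117 × 10⁻⁵ s⁻².
N = √(3.0117 × 10⁻⁵) = 5.4879 × 10⁻³ rad s⁻¹ → T = 2π/N = 1.1449 × 10³ s = 19.082 min ≈ 19.1 min.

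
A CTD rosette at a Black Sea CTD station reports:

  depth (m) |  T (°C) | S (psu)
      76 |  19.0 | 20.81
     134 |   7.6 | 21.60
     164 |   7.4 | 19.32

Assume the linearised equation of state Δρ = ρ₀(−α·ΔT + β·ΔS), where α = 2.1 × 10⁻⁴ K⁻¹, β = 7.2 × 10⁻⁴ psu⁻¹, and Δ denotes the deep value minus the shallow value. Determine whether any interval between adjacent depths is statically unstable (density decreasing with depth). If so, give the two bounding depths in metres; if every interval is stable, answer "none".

Evaluate Δρ/ρ₀ = −αΔT + βΔS across each adjacent pair:
  76–134 m: −αΔT+βΔS = −(2.1 × 10⁻⁴)(-11.4)+(7.2 × 10⁻⁴)(+0.79) = 3.0 × 10⁻³ → stable
  134–164 m: −αΔT+βΔS = −(2.1 × 10⁻⁴)(-0.2)+(7.2 × 10⁻⁴)(-2.28) = -1.6 × 10⁻³ → UNSTABLE
The 134–164 m interval has Δρ < 0: lighter water underlies denser water.

134–164 m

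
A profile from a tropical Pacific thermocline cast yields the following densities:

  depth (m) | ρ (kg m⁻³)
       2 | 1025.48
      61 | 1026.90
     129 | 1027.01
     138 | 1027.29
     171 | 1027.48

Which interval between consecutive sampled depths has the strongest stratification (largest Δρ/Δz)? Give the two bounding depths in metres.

129–138 m

Compute the density gradient over each adjacent pair:
  2–61 m: Δρ/Δz = 1.42/59 = 0.024 kg m⁻⁴
  61–129 m: Δρ/Δz = 0.11/68 = 1.6 × 10⁻³ kg m⁻⁴
  129–138 m: Δρ/Δz = 0.28/9 = 0.031 kg m⁻⁴
  138–171 m: Δρ/Δz = 0.19/33 = 5.8 × 10⁻³ kg m⁻⁴
The largest gradient is in the 129–138 m interval — the pycnocline.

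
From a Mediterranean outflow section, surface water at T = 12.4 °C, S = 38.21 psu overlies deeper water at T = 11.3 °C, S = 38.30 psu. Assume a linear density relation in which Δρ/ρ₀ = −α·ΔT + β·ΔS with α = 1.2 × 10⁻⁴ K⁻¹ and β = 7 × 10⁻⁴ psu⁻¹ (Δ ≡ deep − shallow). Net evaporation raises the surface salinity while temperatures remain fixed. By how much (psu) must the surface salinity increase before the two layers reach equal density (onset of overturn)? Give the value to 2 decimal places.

Neutral buoyancy requires −α(T_deep − T_surf) + β(S_deep − S_surf′) = 0.
S_surf′ = S_deep − (α/β)·ΔT = 38.30 − (1.2 × 10⁻⁴/7 × 10⁻⁴)·(-1.1) = 38.4886 psu.
Increase required: 38.4886 − 38.21 = 0.2786 psu.

0.28 psu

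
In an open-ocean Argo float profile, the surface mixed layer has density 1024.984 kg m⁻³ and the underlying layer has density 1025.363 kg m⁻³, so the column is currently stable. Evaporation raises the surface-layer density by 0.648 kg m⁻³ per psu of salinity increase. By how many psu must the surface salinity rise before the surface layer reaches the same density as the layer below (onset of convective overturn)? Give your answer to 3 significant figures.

0.585 psu

Density deficit of the surface layer: 1025.363 − 1024.984 = 0.379 kg m⁻³.
Required change = 0.379 / 0.648 = 0.585 psu.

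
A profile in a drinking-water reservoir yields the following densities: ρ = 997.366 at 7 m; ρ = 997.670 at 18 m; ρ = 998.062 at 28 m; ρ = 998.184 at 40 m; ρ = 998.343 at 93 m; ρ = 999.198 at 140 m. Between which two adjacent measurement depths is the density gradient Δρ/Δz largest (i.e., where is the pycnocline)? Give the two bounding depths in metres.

Compute the density gradient over each adjacent pair:
  7–18 m: Δρ/Δz = 0.304/11 = 0.028 kg m⁻⁴
  18–28 m: Δρ/Δz = 0.392/10 = 0.039 kg m⁻⁴
  28–40 m: Δρ/Δz = 0.122/12 = 0.010 kg m⁻⁴
  40–93 m: Δρ/Δz = 0.159/53 = 3.0 × 10⁻³ kg m⁻⁴
  93–140 m: Δρ/Δz = 0.855/47 = 0.018 kg m⁻⁴
The largest gradient is in the 18–28 m interval — the pycnocline.

18–28 m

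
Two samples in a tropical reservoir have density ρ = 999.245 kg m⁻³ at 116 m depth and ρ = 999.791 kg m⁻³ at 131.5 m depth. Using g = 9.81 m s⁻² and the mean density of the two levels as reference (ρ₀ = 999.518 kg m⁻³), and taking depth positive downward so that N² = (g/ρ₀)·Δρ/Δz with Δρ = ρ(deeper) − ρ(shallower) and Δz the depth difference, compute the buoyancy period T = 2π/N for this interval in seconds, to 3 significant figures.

338 s

Δρ = 999.791 − 999.245 = 0.546 kg m⁻³ over Δz = 131.5 − 116 = 15.5 m.
N² = (9.81/999.518) × (0.546/15.5) = 3.4573 × 10⁻⁴ s⁻².
N = √(3.4573 × 10⁻⁴) = 0.018594 rad s⁻¹, so T = 2π/N = 337.91 s ≈ 338 s.
N² > 0, so the interval is statically stable.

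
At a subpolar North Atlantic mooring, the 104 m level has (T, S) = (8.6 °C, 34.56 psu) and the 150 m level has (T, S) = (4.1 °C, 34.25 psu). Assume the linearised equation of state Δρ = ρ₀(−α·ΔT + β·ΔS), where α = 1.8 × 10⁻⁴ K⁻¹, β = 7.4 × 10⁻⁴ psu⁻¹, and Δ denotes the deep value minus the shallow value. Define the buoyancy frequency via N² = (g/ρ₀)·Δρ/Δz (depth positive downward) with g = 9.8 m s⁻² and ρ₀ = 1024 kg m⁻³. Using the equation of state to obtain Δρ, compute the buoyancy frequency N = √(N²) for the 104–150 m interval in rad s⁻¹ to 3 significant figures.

ΔT = -4.5 K, ΔS = -0.31 psu (deep − shallow).
Δρ/ρ₀ = −αΔT + βΔS = 8.10 × 10⁻⁴ − 2.294 × 10⁻⁴ = 5.806 × 10⁻⁴, so Δρ ≈ 0.5945 kg m⁻³.
N² = (g/ρ₀)·Δρ/Δz = g·(Δρ/ρ₀)/Δz = 9.8 × 5.806 × 10⁻⁴ / 46 = 1.2369 × 10⁻⁴ s⁻².
N = √(1.2369 × 10⁻⁴) = 0.011122 rad s⁻¹ ≈ 0.0111 rad s⁻¹.

0.0111 rad s⁻¹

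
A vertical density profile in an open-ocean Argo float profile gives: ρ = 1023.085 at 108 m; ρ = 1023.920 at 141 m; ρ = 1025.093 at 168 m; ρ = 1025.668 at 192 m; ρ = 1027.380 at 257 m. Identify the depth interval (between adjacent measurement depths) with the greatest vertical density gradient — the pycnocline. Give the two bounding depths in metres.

141–168 m

Compute the density gradient over each adjacent pair:
  108–141 m: Δρ/Δz = 0.835/33 = 0.025 kg m⁻⁴
  141–168 m: Δρ/Δz = 1.173/27 = 0.043 kg m⁻⁴
  168–192 m: Δρ/Δz = 0.575/24 = 0.024 kg m⁻⁴
  192–257 m: Δρ/Δz = 1.712/65 = 0.026 kg m⁻⁴
The largest gradient is in the 141–168 m interval — the pycnocline.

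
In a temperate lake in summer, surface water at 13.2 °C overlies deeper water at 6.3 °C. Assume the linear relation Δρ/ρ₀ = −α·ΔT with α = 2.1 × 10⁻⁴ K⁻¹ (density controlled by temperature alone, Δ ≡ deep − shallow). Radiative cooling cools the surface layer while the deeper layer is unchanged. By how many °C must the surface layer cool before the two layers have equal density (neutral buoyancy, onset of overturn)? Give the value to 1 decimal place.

With temperature the only control, equal density requires T_surf′ = T_deep.
T_surf′ = 6.3 °C.
Cooling required: 13.2 − 6.3 = 6.9 °C.

6.9 °C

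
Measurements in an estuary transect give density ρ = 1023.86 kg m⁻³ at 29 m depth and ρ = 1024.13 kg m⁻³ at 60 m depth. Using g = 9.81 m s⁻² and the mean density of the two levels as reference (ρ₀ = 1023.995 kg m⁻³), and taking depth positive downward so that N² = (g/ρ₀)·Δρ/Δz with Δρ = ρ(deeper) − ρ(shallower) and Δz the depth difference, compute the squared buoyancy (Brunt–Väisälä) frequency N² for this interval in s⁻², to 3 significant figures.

8.34 × 10⁻⁵ s⁻²

Δρ = 1024.13 − 1023.86 = 0.27 kg m⁻³ over Δz = 60 − 29 = 31 m.
N² = (9.81/1023.995) × (0.27/31) = 8.3440 × 10⁻⁵ s⁻² ≈ 8.34 × 10⁻⁵ s⁻².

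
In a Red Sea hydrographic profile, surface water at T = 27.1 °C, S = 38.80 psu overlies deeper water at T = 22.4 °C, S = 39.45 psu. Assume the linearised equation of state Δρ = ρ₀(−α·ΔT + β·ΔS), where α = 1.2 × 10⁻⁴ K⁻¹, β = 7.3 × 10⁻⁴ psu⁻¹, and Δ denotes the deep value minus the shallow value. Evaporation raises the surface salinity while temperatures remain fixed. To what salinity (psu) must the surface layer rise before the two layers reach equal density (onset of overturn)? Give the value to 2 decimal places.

Neutral buoyancy requires −α(T_deep − T_surf) + β(S_deep − S_surf′) = 0.
S_surf′ = S_deep − (α/β)·ΔT = 39.45 − (1.2 × 10⁻⁴/7.3 × 10⁻⁴)·(-4.7) = 40.2226 psu.
Increase required: 40.2226 − 38.80 = 1.4226 psu.

40.22 psu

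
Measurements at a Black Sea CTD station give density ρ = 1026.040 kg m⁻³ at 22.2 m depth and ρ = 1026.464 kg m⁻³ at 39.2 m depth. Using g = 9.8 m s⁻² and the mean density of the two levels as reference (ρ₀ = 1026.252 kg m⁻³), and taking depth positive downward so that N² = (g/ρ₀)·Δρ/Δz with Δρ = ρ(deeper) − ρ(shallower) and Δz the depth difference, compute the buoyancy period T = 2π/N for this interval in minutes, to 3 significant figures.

Δρ = 1026.464 − 1026.040 = 0.424 kg m⁻³ over Δz = 39.2 − 22.2 = 17 m.
N² = (9.8/1026.252) × (0.424/17) = 2.3817 × 10⁻⁴ s⁻².
N = √(2.3817 × 10⁻⁴) = 0.015433 rad s⁻¹, so T = 2π/N = 407.13 s = 6.7855 min ≈ 6.79 min.
N² > 0, so the interval is statically stable.

6.79 min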